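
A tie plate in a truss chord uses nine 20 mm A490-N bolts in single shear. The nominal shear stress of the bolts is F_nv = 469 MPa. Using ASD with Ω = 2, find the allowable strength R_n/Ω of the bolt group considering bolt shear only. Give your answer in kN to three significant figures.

663 kN

A_b = π × 20² / 4 = 314.2 mm².
R_n = F_nv · A_b · n · n_s = 469 × 314.2 × 9 × 1 / 1000 = 1326 kN.
Allowable strength R_n/Ω = 1326 / 2 = 663 kN.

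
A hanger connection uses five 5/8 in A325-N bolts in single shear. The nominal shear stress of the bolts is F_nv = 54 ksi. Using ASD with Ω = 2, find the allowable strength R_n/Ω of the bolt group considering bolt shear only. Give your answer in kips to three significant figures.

A_b = π × 0.625² / 4 = 0.3068 in².
R_n = F_nv · A_b · n · n_s = 54 × 0.3068 × 5 × 1 = 82.83 kips.
Allowable strength R_n/Ω = 82.83 / 2 = 41.4 kips.

41.4 kips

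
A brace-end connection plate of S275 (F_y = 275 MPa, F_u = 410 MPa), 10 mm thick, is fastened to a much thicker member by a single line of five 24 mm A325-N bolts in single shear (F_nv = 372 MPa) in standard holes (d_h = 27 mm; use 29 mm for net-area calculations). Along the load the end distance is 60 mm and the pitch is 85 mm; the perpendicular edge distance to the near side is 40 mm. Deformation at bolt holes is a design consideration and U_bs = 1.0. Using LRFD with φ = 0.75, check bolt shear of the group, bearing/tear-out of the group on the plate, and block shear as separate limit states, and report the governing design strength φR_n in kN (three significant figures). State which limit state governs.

Bolt shear: A_b = π·24²/4 = 452.4 mm²; R_n = 372 × 452.4 × 5 × 1 / 1000 = 841.4 kN → 0.75 × 841.4 = 631 kN.
Bearing: edge l_c = 46.5, r_n = 228.8 kN; interior l_c = 58, r_n = 236.2 kN; R_n = 228.8 + 4·236.2 = 1173 kN → 880 kN.
Block shear: A_gv = 4000, A_nv = 2695, A_nt = 255 mm²; R_n = min(0.6F_uA_nv, 0.6F_yA_gv) + U_bs·F_u·A_nt = 764.6 kN → 573 kN.
Block shear governs: 573 kN.

573 kN (block shear governs)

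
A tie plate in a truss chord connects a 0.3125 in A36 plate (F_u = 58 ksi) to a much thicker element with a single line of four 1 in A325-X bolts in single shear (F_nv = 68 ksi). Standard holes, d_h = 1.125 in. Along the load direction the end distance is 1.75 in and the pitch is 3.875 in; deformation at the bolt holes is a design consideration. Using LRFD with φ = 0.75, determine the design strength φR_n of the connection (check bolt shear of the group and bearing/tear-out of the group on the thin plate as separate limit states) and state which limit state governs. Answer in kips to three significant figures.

Bolt shear: A_b = π·1²/4 = 0.7854 in²; R_n = 68 × 0.7854 × 4 × 1 = 213.6 kips → 0.75 × 213.6 = 160 kips.
Bearing (1.2 l_c t F_u ≤ 2.4 d t F_u): upper limit = 2.4·1·0.3125·58 = 43.5 kips.
  Edge l_c = 1.75 − 1.125/2 = 1.188 → r_n = 25.83 kips; interior l_c = 3.875 − 1.125 = 2.75 → r_n = 43.5 kips.
  R_n,bearing = 1·25.83 + 3·43.5 = 156.3 kips → 0.75 × 156.3 = 117 kips.
Bearing governs: 117 kips.

117 kips (bearing governs)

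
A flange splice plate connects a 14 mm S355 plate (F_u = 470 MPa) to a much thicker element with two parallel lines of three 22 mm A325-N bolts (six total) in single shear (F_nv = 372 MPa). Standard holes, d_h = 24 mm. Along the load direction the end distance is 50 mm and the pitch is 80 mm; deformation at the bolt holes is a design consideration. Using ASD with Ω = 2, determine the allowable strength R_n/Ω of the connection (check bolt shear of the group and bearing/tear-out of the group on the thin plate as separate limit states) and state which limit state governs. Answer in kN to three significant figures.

Bolt shear: A_b = π·22²/4 = 380.1 mm²; R_n = 372 × 380.1 × 6 × 1 / 1000 = 848.5 kN → 848.5 / 2 = 424 kN.
Bearing (1.2 l_c t F_u ≤ 2.4 d t F_u): upper limit = 2.4·22·14·470 / 1000 = 347.4 kN.
  Edge l_c = 50 − 24/2 = 38 → r_n = 300 kN; interior l_c = 80 − 24 = 56 → r_n = 347.4 kN.
  R_n,bearing = 2·300 + 4·347.4 = 1990 kN → 1990 / 2 = 995 kN.
Bolt shear governs: 424 kN.

424 kN (bolt shear governs)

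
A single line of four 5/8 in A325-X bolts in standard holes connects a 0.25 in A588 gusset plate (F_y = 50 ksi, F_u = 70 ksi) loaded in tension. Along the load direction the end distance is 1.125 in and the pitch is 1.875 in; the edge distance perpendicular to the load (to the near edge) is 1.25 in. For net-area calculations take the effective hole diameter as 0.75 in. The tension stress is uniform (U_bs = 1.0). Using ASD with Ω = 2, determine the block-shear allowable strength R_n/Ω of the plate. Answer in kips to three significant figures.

29.3 kips

Shear plane L_v = 1.125 + 3·1.875 = 6.75 in; A_gv = 6.75 × 0.25 = 1.688 in².
A_nv = (6.75 − 3.5·0.75) × 0.25 = 1.031 in².
A_nt = (1.25 − 0.5·0.75) × 0.25 = 0.2188 in².
0.6 F_u A_nv = 43.31 kips; 0.6 F_y A_gv = 50.62 kips → shear rupture governs the shear term.
R_n = 43.31 + 1.0 × 70 × 0.2188 = 58.62 kips.
Allowable strength R_n/Ω = 58.62 / 2 = 29.3 kips.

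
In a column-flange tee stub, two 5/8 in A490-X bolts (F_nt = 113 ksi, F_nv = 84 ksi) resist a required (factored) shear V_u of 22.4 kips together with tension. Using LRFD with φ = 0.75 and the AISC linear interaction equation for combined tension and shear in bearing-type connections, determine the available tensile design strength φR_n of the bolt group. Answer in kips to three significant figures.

A_b = π·0.625²/4 = 0.3068 in²; f_rv = 22.4 / (2 × 0.3068) = 36.51 ksi.
F'_nt = 1.3 F_nt − (F_nt / φF_nv) f_rv = 1.3·113 − (113/(0.75·84))·36.51 = 81.42 ksi, capped at F_nt → F'_nt = 81.42 ksi.
R_n = F'_nt · A_b · n = 81.42 × 0.3068 × 2 = 49.96 kips.
Design strength φR_n = 0.75 × 49.96 = 37.5 kips.

37.5 kips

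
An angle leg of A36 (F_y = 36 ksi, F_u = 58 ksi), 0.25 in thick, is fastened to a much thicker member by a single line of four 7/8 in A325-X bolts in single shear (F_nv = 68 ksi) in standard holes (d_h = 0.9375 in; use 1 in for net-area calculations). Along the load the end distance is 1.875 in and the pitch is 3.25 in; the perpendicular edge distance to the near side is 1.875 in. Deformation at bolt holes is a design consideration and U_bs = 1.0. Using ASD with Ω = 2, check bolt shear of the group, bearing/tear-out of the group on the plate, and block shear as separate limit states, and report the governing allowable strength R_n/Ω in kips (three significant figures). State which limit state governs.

Bolt shear: A_b = π·0.875²/4 = 0.6013 in²; R_n = 68 × 0.6013 × 4 × 1 = 163.6 kips → 163.6 / 2 = 81.8 kips.
Bearing: edge l_c = 1.406, r_n = 24.47 kips; interior l_c = 2.312, r_n = 30.45 kips; R_n = 24.47 + 3·30.45 = 115.8 kips → 57.9 kips.
Block shear: A_gv = 2.906, A_nv = 2.031, A_nt = 0.3438 in²; R_n = min(0.6F_uA_nv, 0.6F_yA_gv) + U_bs·F_u·A_nt = 82.71 kips → 41.4 kips.
Block shear governs: 41.4 kips.

41.4 kips (block shear governs)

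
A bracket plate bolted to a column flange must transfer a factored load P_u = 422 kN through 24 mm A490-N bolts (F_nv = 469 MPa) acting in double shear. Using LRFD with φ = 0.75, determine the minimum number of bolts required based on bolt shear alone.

2 bolts

A_b = π·24²/4 = 452.4 mm².
Per-bolt design strength φR_n = 0.75 × 469 × 452.4 × 2 / 1000 = 318.3 kN.
n ≥ 422 / 318.3 = 1.326 → use 2 bolts.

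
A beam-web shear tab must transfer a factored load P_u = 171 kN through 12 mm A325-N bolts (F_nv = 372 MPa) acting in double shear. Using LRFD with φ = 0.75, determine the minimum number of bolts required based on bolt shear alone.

A_b = π·12²/4 = 113.1 mm².
Per-bolt design strength φR_n = 0.75 × 372 × 113.1 × 2 / 1000 = 63.11 kN.
n ≥ 171 / 63.11 = 2.71 → use 3 bolts.

3 bolts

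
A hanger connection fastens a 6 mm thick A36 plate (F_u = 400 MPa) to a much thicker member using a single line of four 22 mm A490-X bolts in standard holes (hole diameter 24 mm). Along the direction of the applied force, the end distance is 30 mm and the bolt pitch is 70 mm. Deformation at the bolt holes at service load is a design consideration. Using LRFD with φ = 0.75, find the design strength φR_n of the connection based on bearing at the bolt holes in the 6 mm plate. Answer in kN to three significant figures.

324 kN

Per bolt r_n = 1.2 l_c t F_u ≤ 2.4 d t F_u; upper limit = 2.4 × 22 × 6 × 400 / 1000 = 126.7 kN.
Edge bolt: l_c = 30 − 24/2 = 18 mm → 1.2 × 18 × 6 × 400 / 1000 = 51.84 → r_n = 51.84 kN.
Interior bolts: l_c = 70 − 24 = 46 mm → 1.2 × 46 × 6 × 400 / 1000 = 132.5 → r_n = 126.7 kN.
R_n = 1 × 51.84 + 3 × 126.7 = 432 kN.
Design strength φR_n = 0.75 × 432 = 324 kN.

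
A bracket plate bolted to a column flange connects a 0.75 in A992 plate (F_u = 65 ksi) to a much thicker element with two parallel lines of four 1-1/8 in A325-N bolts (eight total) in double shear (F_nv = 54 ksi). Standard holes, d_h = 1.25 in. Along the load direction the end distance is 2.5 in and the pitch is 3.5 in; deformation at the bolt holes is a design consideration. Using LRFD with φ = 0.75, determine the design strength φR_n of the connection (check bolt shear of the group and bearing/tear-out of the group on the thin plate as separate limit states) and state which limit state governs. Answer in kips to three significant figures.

Bolt shear: A_b = π·1.125²/4 = 0.994 in²; R_n = 54 × 0.994 × 8 × 2 = 858.8 kips → 0.75 × 858.8 = 644 kips.
Bearing (1.2 l_c t F_u ≤ 2.4 d t F_u): upper limit = 2.4·1.125·0.75·65 = 131.6 kips.
  Edge l_c = 2.5 − 1.25/2 = 1.875 → r_n = 109.7 kips; interior l_c = 3.5 − 1.25 = 2.25 → r_n = 131.6 kips.
  R_n,bearing = 2·109.7 + 6·131.6 = 1009 kips → 0.75 × 1009 = 757 kips.
Bolt shear governs: 644 kips.

644 kips (bolt shear governs)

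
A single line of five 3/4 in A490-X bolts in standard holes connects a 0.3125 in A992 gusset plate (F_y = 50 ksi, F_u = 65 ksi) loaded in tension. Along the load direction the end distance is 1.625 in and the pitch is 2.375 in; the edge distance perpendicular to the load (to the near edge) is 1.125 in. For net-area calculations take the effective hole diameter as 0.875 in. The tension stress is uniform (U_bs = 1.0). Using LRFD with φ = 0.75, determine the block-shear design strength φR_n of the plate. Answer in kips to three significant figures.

Shear plane L_v = 1.625 + 4·2.375 = 11.12 in; A_gv = 11.12 × 0.3125 = 3.477 in².
A_nv = (11.12 − 4.5·0.875) × 0.3125 = 2.246 in².
A_nt = (1.125 − 0.5·0.875) × 0.3125 = 0.2148 in².
0.6 F_u A_nv = 87.6 kips; 0.6 F_y A_gv = 104.3 kips → shear rupture governs the shear term.
R_n = 87.6 + 1.0 × 65 × 0.2148 = 101.6 kips.
Design strength φR_n = 0.75 × 101.6 = 76.2 kips.

76.2 kips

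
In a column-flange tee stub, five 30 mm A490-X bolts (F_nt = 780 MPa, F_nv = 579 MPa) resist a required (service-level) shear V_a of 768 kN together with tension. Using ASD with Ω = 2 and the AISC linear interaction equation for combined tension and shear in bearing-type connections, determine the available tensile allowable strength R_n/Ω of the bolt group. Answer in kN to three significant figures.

A_b = π·30²/4 = 706.9 mm²; f_rv = 768 × 1000 / (5 × 706.9) = 217.3 MPa.
F'_nt = 1.3 F_nt − (Ω F_nt / F_nv) f_rv = 1.3·780 − (2·780/579)·217.3 = 428.5 MPa, capped at F_nt → F'_nt = 428.5 MPa.
R_n = F'_nt · A_b · n = 428.5 × 706.9 × 5 / 1000 = 1515 kN.
Allowable strength R_n/Ω = 1515 / 2 = 757 kN.

757 kN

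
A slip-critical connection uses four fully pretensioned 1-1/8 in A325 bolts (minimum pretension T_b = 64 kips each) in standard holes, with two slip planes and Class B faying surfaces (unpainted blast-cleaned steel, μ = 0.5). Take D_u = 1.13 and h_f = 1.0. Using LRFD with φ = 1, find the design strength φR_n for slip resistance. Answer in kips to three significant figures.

289 kips

R_n = μ · D_u · h_f · T_b · n_s · n_b = 0.5 × 1.13 × 1.0 × 64 × 2 × 4 = 289.3 kips.
Design strength φR_n = 1 × 289.3 = 289 kips.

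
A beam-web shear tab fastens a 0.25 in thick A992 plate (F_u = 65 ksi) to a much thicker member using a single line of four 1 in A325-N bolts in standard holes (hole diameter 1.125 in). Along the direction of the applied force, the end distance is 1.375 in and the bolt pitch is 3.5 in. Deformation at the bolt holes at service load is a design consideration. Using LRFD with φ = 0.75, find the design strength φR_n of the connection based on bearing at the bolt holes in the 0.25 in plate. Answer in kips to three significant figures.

Per bolt r_n = 1.2 l_c t F_u ≤ 2.4 d t F_u; upper limit = 2.4 × 1 × 0.25 × 65 = 39 kips.
Edge bolt: l_c = 1.375 − 1.125/2 = 0.8125 in → 1.2 × 0.8125 × 0.25 × 65 = 15.84 → r_n = 15.84 kips.
Interior bolts: l_c = 3.5 − 1.125 = 2.375 in → 1.2 × 2.375 × 0.25 × 65 = 46.31 → r_n = 39 kips.
R_n = 1 × 15.84 + 3 × 39 = 132.8 kips.
Design strength φR_n = 0.75 × 132.8 = 99.6 kips.

99.6 kips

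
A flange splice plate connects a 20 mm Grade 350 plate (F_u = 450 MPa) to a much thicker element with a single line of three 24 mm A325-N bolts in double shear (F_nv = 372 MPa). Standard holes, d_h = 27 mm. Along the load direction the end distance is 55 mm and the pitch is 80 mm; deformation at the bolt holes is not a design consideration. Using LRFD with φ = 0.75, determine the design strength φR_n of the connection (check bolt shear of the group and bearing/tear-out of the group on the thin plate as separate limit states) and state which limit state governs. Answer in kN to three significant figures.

Bolt shear: A_b = π·24²/4 = 452.4 mm²; R_n = 372 × 452.4 × 3 × 2 / 1000 = 1010 kN → 0.75 × 1010 = 757 kN.
Bearing (1.5 l_c t F_u ≤ 3.0 d t F_u): upper limit = 3.0·24·20·450 / 1000 = 648 kN.
  Edge l_c = 55 − 27/2 = 41.5 → r_n = 560.2 kN; interior l_c = 80 − 27 = 53 → r_n = 648 kN.
  R_n,bearing = 1·560.2 + 2·648 = 1856 kN → 0.75 × 1856 = 1390 kN.
Bolt shear governs: 757 kN.

757 kN (bolt shear governs)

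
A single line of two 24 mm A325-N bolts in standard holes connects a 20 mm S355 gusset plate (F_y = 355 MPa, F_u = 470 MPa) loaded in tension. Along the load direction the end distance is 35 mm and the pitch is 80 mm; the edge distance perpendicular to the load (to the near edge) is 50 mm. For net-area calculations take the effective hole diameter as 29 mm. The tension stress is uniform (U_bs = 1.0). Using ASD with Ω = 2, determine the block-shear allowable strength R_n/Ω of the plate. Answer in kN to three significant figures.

368 kN

Shear plane L_v = 35 + 1·80 = 115 mm; A_gv = 115 × 20 = 2300 mm².
A_nv = (115 − 1.5·29) × 20 = 1430 mm².
A_nt = (50 − 0.5·29) × 20 = 710 mm².
0.6 F_u A_nv = 403.3 kN; 0.6 F_y A_gv = 489.9 kN → shear rupture governs the shear term.
R_n = 403.3 + 1.0 × 470 × 710 / 1000 = 737 kN.
Allowable strength R_n/Ω = 737 / 2 = 368 kN.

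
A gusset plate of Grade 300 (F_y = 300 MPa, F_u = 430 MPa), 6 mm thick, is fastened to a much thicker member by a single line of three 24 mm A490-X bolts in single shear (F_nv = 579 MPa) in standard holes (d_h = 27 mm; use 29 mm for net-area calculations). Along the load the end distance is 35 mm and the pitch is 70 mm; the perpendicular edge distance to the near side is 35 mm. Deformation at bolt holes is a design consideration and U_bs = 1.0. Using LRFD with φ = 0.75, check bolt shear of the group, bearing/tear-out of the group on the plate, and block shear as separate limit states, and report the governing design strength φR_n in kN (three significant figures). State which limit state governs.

Bolt shear: A_b = π·24²/4 = 452.4 mm²; R_n = 579 × 452.4 × 3 × 1 / 1000 = 785.8 kN → 0.75 × 785.8 = 589 kN.
Bearing: edge l_c = 21.5, r_n = 66.56 kN; interior l_c = 43, r_n = 133.1 kN; R_n = 66.56 + 2·133.1 = 332.8 kN → 250 kN.
Block shear: A_gv = 1050, A_nv = 615, A_nt = 123 mm²; R_n = min(0.6F_uA_nv, 0.6F_yA_gv) + U_bs·F_u·A_nt = 211.6 kN → 159 kN.
Block shear governs: 159 kN.

159 kN (block shear governs)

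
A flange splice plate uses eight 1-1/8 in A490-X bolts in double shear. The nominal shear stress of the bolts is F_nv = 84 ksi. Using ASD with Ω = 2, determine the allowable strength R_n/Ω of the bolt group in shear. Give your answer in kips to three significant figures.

668 kips

A_b = π × 1.125² / 4 = 0.994 in².
R_n = F_nv · A_b · n · n_s = 84 × 0.994 × 8 × 2 = 1336 kips.
Allowable strength R_n/Ω = 1336 / 2 = 668 kips.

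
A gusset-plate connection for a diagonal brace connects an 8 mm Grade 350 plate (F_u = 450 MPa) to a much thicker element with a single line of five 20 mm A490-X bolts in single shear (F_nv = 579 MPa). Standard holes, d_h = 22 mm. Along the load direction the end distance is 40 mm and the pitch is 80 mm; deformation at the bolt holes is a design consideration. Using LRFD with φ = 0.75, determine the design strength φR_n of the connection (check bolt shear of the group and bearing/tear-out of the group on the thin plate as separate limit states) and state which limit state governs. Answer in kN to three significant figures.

Bolt shear: A_b = π·20²/4 = 314.2 mm²; R_n = 579 × 314.2 × 5 × 1 / 1000 = 909.5 kN → 0.75 × 909.5 = 682 kN.
Bearing (1.2 l_c t F_u ≤ 2.4 d t F_u): upper limit = 2.4·20·8·450 / 1000 = 172.8 kN.
  Edge l_c = 40 − 22/2 = 29 → r_n = 125.3 kN; interior l_c = 80 − 22 = 58 → r_n = 172.8 kN.
  R_n,bearing = 1·125.3 + 4·172.8 = 816.5 kN → 0.75 × 816.5 = 612 kN.
Bearing governs: 612 kN.

612 kN (bearing governs)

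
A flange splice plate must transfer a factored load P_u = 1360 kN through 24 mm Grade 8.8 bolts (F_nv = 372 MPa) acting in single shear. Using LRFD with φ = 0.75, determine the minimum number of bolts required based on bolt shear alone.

A_b = π·24²/4 = 452.4 mm².
Per-bolt design strength φR_n = 0.75 × 372 × 452.4 × 1 / 1000 = 126.2 kN.
n ≥ 1360 / 126.2 = 10.78 → use 11 bolts.

11 bolts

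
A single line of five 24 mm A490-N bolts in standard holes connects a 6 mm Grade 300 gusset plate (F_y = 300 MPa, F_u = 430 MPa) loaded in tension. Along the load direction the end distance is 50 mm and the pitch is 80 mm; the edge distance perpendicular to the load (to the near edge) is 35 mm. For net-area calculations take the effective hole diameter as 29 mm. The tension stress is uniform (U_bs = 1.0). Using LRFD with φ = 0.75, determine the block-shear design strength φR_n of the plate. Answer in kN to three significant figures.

318 kN

Shear plane L_v = 50 + 4·80 = 370 mm; A_gv = 370 × 6 = 2220 mm².
A_nv = (370 − 4.5·29) × 6 = 1437 mm².
A_nt = (35 − 0.5·29) × 6 = 123 mm².
0.6 F_u A_nv = 370.7 kN; 0.6 F_y A_gv = 399.6 kN → shear rupture governs the shear term.
R_n = 370.7 + 1.0 × 430 × 123 / 1000 = 423.6 kN.
Design strength φR_n = 0.75 × 423.6 = 318 kN.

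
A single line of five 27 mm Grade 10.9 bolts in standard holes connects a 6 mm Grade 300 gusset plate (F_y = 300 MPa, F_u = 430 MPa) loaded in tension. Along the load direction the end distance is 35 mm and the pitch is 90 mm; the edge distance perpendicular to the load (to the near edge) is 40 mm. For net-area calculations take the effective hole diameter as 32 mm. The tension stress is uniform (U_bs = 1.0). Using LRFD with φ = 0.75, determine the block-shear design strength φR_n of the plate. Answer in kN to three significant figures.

338 kN

Shear plane L_v = 35 + 4·90 = 395 mm; A_gv = 395 × 6 = 2370 mm².
A_nv = (395 − 4.5·32) × 6 = 1506 mm².
A_nt = (40 − 0.5·32) × 6 = 144 mm².
0.6 F_u A_nv = 388.5 kN; 0.6 F_y A_gv = 426.6 kN → shear rupture governs the shear term.
R_n = 388.5 + 1.0 × 430 × 144 / 1000 = 450.5 kN.
Design strength φR_n = 0.75 × 450.5 = 338 kN.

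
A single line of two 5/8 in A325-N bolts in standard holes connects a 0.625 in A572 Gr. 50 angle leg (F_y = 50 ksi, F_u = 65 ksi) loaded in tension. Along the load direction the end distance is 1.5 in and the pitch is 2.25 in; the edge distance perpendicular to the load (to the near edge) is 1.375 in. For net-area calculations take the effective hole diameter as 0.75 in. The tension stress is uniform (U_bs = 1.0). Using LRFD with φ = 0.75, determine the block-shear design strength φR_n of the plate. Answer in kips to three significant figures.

78.5 kips

Shear plane L_v = 1.5 + 1·2.25 = 3.75 in; A_gv = 3.75 × 0.625 = 2.344 in².
A_nv = (3.75 − 1.5·0.75) × 0.625 = 1.641 in².
A_nt = (1.375 − 0.5·0.75) × 0.625 = 0.625 in².
0.6 F_u A_nv = 63.98 kips; 0.6 F_y A_gv = 70.31 kips → shear rupture governs the shear term.
R_n = 63.98 + 1.0 × 65 × 0.625 = 104.6 kips.
Design strength φR_n = 0.75 × 104.6 = 78.5 kips.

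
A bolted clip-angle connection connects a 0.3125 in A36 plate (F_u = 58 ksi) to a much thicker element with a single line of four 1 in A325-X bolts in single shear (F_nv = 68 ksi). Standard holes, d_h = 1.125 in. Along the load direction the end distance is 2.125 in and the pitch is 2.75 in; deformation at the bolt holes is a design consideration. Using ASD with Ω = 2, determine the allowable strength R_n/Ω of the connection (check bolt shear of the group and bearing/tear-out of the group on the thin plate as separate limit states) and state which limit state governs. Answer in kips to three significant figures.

70 kips (bearing governs)

Bolt shear: A_b = π·1²/4 = 0.7854 in²; R_n = 68 × 0.7854 × 4 × 1 = 213.6 kips → 213.6 / 2 = 107 kips.
Bearing (1.2 l_c t F_u ≤ 2.4 d t F_u): upper limit = 2.4·1·0.3125·58 = 43.5 kips.
  Edge l_c = 2.125 − 1.125/2 = 1.562 → r_n = 33.98 kips; interior l_c = 2.75 − 1.125 = 1.625 → r_n = 35.34 kips.
  R_n,bearing = 1·33.98 + 3·35.34 = 140 kips → 140 / 2 = 70 kips.
Bearing governs: 70 kips.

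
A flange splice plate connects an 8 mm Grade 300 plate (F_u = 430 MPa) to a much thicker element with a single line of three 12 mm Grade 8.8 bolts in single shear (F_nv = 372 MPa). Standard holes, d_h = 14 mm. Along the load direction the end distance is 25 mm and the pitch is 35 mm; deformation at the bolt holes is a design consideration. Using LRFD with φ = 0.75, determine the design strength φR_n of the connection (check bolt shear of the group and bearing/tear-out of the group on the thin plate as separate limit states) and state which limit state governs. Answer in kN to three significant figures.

94.7 kN (bolt shear governs)

Bolt shear: A_b = π·12²/4 = 113.1 mm²; R_n = 372 × 113.1 × 3 × 1 / 1000 = 126.2 kN → 0.75 × 126.2 = 94.7 kN.
Bearing (1.2 l_c t F_u ≤ 2.4 d t F_u): upper limit = 2.4·12·8·430 / 1000 = 99.07 kN.
  Edge l_c = 25 − 14/2 = 18 → r_n = 74.3 kN; interior l_c = 35 − 14 = 21 → r_n = 86.69 kN.
  R_n,bearing = 1·74.3 + 2·86.69 = 247.7 kN → 0.75 × 247.7 = 186 kN.
Bolt shear governs: 94.7 kN.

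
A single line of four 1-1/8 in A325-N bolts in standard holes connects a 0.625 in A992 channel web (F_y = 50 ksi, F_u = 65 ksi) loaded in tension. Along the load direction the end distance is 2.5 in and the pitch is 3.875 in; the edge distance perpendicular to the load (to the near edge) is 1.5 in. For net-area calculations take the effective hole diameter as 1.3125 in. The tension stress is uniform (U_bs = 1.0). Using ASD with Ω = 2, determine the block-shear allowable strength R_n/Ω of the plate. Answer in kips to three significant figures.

133 kips

Shear plane L_v = 2.5 + 3·3.875 = 14.12 in; A_gv = 14.12 × 0.625 = 8.828 in².
A_nv = (14.12 − 3.5·1.3125) × 0.625 = 5.957 in².
A_nt = (1.5 − 0.5·1.3125) × 0.625 = 0.5273 in².
0.6 F_u A_nv = 232.3 kips; 0.6 F_y A_gv = 264.8 kips → shear rupture governs the shear term.
R_n = 232.3 + 1.0 × 65 × 0.5273 = 266.6 kips.
Allowable strength R_n/Ω = 266.6 / 2 = 133 kips.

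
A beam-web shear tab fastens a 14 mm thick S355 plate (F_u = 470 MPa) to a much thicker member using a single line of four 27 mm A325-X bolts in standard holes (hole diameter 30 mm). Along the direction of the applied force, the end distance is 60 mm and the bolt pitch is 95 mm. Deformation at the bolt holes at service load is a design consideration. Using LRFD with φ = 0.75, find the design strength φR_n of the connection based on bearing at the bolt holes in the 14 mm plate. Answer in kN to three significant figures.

1230 kN

Per bolt r_n = 1.2 l_c t F_u ≤ 2.4 d t F_u; upper limit = 2.4 × 27 × 14 × 470 / 1000 = 426.4 kN.
Edge bolt: l_c = 60 − 30/2 = 45 mm → 1.2 × 45 × 14 × 470 / 1000 = 355.3 → r_n = 355.3 kN.
Interior bolts: l_c = 95 − 30 = 65 mm → 1.2 × 65 × 14 × 470 / 1000 = 513.2 → r_n = 426.4 kN.
R_n = 1 × 355.3 + 3 × 426.4 = 1634 kN.
Design strength φR_n = 0.75 × 1634 = 1230 kN.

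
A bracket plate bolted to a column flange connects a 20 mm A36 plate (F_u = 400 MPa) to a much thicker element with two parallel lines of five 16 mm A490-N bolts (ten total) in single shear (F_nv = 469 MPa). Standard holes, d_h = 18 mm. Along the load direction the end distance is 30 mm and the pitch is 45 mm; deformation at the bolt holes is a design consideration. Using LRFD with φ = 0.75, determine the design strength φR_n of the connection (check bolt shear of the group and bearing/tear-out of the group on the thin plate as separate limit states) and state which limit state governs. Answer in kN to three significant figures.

707 kN (bolt shear governs)

Bolt shear: A_b = π·16²/4 = 201.1 mm²; R_n = 469 × 201.1 × 10 × 1 / 1000 = 943 kN → 0.75 × 943 = 707 kN.
Bearing (1.2 l_c t F_u ≤ 2.4 d t F_u): upper limit = 2.4·16·20·400 / 1000 = 307.2 kN.
  Edge l_c = 30 − 18/2 = 21 → r_n = 201.6 kN; interior l_c = 45 − 18 = 27 → r_n = 259.2 kN.
  R_n,bearing = 2·201.6 + 8·259.2 = 2477 kN → 0.75 × 2477 = 1860 kN.
Bolt shear governs: 707 kN.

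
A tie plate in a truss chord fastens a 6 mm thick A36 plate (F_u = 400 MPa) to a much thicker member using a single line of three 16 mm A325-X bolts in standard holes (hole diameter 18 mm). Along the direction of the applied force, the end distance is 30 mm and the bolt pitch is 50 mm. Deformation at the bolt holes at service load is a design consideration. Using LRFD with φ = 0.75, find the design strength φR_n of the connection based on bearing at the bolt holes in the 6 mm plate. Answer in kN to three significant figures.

Per bolt r_n = 1.2 l_c t F_u ≤ 2.4 d t F_u; upper limit = 2.4 × 16 × 6 × 400 / 1000 = 92.16 kN.
Edge bolt: l_c = 30 − 18/2 = 21 mm → 1.2 × 21 × 6 × 400 / 1000 = 60.48 → r_n = 60.48 kN.
Interior bolts: l_c = 50 − 18 = 32 mm → 1.2 × 32 × 6 × 400 / 1000 = 92.16 → r_n = 92.16 kN.
R_n = 1 × 60.48 + 2 × 92.16 = 244.8 kN.
Design strength φR_n = 0.75 × 244.8 = 184 kN.

184 kN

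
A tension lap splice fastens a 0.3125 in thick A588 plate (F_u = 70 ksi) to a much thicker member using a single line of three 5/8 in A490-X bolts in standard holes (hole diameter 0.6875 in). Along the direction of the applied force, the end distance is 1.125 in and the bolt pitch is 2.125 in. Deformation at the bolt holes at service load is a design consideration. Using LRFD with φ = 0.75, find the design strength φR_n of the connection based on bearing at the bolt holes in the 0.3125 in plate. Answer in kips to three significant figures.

Per bolt r_n = 1.2 l_c t F_u ≤ 2.4 d t F_u; upper limit = 2.4 × 0.625 × 0.3125 × 70 = 32.81 kips.
Edge bolt: l_c = 1.125 − 0.6875/2 = 0.7812 in → 1.2 × 0.7812 × 0.3125 × 70 = 20.51 → r_n = 20.51 kips.
Interior bolts: l_c = 2.125 − 0.6875 = 1.438 in → 1.2 × 1.438 × 0.3125 × 70 = 37.73 → r_n = 32.81 kips.
R_n = 1 × 20.51 + 2 × 32.81 = 86.13 kips.
Design strength φR_n = 0.75 × 86.13 = 64.6 kips.

64.6 kips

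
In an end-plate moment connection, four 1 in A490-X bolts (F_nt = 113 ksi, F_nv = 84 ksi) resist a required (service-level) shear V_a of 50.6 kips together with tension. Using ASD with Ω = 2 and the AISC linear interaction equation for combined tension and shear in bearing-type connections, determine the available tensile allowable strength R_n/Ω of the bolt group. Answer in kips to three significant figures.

163 kips

A_b = π·1²/4 = 0.7854 in²; f_rv = 50.6 / (4 × 0.7854) = 16.11 ksi.
F'_nt = 1.3 F_nt − (Ω F_nt / F_nv) f_rv = 1.3·113 − (2·113/84)·16.11 = 103.6 ksi, capped at F_nt → F'_nt = 103.6 ksi.
R_n = F'_nt · A_b · n = 103.6 × 0.7854 × 4 = 325.4 kips.
Allowable strength R_n/Ω = 325.4 / 2 = 163 kips.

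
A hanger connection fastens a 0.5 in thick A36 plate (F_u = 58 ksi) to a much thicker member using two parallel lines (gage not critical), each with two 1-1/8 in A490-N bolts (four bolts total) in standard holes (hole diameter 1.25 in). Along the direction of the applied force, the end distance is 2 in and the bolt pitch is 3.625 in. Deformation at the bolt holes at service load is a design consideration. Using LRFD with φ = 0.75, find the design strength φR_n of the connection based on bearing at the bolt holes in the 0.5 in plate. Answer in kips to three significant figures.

189 kips

Per bolt r_n = 1.2 l_c t F_u ≤ 2.4 d t F_u; upper limit = 2.4 × 1.125 × 0.5 × 58 = 78.3 kips.
Edge bolt: l_c = 2 − 1.25/2 = 1.375 in → 1.2 × 1.375 × 0.5 × 58 = 47.85 → r_n = 47.85 kips.
Interior bolts: l_c = 3.625 − 1.25 = 2.375 in → 1.2 × 2.375 × 0.5 × 58 = 82.65 → r_n = 78.3 kips.
R_n = 2 × 47.85 + 2 × 78.3 = 252.3 kips.
Design strength φR_n = 0.75 × 252.3 = 189 kips.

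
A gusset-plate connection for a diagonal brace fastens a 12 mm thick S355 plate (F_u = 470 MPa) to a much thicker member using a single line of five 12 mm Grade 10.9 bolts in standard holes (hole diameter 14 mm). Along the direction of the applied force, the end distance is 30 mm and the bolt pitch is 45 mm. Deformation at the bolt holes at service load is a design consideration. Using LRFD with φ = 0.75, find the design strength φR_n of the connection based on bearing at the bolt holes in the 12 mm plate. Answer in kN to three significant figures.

Per bolt r_n = 1.2 l_c t F_u ≤ 2.4 d t F_u; upper limit = 2.4 × 12 × 12 × 470 / 1000 = 162.4 kN.
Edge bolt: l_c = 30 − 14/2 = 23 mm → 1.2 × 23 × 12 × 470 / 1000 = 155.7 → r_n = 155.7 kN.
Interior bolts: l_c = 45 − 14 = 31 mm → 1.2 × 31 × 12 × 470 / 1000 = 209.8 → r_n = 162.4 kN.
R_n = 1 × 155.7 + 4 × 162.4 = 805.4 kN.
Design strength φR_n = 0.75 × 805.4 = 604 kN.

604 kN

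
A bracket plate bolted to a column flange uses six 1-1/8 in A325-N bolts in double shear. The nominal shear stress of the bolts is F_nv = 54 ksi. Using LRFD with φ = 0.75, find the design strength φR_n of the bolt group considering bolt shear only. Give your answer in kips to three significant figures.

A_b = π × 1.125² / 4 = 0.994 in².
R_n = F_nv · A_b · n · n_s = 54 × 0.994 × 6 × 2 = 644.1 kips.
Design strength φR_n = 0.75 × 644.1 = 483 kips.

483 kips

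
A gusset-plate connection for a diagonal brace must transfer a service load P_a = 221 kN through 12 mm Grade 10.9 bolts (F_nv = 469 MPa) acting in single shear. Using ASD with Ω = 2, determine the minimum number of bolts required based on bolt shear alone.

9 bolts

A_b = π·12²/4 = 113.1 mm².
Per-bolt allowable strength R_n/Ω = 469 × 113.1 × 1 / 1000 / 2 = 26.52 kN.
n ≥ 221 / 26.52 = 8.333 → use 9 bolts.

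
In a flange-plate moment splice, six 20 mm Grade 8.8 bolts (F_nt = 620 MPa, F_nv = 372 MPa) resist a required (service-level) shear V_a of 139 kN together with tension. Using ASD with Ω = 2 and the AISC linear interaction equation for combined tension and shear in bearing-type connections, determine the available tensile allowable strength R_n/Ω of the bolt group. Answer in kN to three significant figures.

A_b = π·20²/4 = 314.2 mm²; f_rv = 139 × 1000 / (6 × 314.2) = 73.74 MPa.
F'_nt = 1.3 F_nt − (Ω F_nt / F_nv) f_rv = 1.3·620 − (2·620/372)·73.74 = 560.2 MPa, capped at F_nt → F'_nt = 560.2 MPa.
R_n = F'_nt · A_b · n = 560.2 × 314.2 × 6 / 1000 = 1056 kN.
Allowable strength R_n/Ω = 1056 / 2 = 528 kN.

528 kN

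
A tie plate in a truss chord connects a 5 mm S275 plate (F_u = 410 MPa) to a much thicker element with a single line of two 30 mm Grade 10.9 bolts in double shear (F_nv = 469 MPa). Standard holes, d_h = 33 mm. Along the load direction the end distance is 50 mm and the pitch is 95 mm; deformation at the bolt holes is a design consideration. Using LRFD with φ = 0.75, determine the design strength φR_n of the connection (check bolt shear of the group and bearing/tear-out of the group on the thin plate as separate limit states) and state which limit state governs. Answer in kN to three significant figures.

Bolt shear: A_b = π·30²/4 = 706.9 mm²; R_n = 469 × 706.9 × 2 × 2 / 1000 = 1326 kN → 0.75 × 1326 = 995 kN.
Bearing (1.2 l_c t F_u ≤ 2.4 d t F_u): upper limit = 2.4·30·5·410 / 1000 = 147.6 kN.
  Edge l_c = 50 − 33/2 = 33.5 → r_n = 82.41 kN; interior l_c = 95 − 33 = 62 → r_n = 147.6 kN.
  R_n,bearing = 1·82.41 + 1·147.6 = 230 kN → 0.75 × 230 = 173 kN.
Bearing governs: 173 kN.

173 kN (bearing governs)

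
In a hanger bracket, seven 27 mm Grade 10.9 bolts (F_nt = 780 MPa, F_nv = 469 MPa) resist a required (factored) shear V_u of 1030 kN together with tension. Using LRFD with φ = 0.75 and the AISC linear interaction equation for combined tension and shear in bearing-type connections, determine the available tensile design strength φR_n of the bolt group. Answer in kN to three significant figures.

A_b = π·27²/4 = 572.6 mm²; f_rv = 1030 × 1000 / (7 × 572.6) = 257 MPa.
F'_nt = 1.3 F_nt − (F_nt / φF_nv) f_rv = 1.3·780 − (780/(0.75·469))·257 = 444.1 MPa, capped at F_nt → F'_nt = 444.1 MPa.
R_n = F'_nt · A_b · n = 444.1 × 572.6 × 7 / 1000 = 1780 kN.
Design strength φR_n = 0.75 × 1780 = 1330 kN.

1330 kN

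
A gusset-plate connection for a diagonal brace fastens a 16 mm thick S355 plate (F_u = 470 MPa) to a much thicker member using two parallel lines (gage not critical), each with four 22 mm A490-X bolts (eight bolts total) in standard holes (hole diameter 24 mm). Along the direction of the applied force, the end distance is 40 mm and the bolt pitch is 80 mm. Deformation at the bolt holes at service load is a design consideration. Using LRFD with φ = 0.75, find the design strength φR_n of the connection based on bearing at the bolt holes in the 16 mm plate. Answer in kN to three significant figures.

2170 kN

Per bolt r_n = 1.2 l_c t F_u ≤ 2.4 d t F_u; upper limit = 2.4 × 22 × 16 × 470 / 1000 = 397.1 kN.
Edge bolt: l_c = 40 − 24/2 = 28 mm → 1.2 × 28 × 16 × 470 / 1000 = 252.7 → r_n = 252.7 kN.
Interior bolts: l_c = 80 − 24 = 56 mm → 1.2 × 56 × 16 × 470 / 1000 = 505.3 → r_n = 397.1 kN.
R_n = 2 × 252.7 + 6 × 397.1 = 2888 kN.
Design strength φR_n = 0.75 × 2888 = 2170 kN.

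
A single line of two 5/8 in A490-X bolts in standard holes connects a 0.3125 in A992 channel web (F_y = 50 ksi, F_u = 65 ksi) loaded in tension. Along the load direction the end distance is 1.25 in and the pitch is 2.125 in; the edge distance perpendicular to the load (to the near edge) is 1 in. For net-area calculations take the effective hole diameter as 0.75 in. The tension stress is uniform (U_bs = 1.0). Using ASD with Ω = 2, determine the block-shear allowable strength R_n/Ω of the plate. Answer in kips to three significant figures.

Shear plane L_v = 1.25 + 1·2.125 = 3.375 in; A_gv = 3.375 × 0.3125 = 1.055 in².
A_nv = (3.375 − 1.5·0.75) × 0.3125 = 0.7031 in².
A_nt = (1 − 0.5·0.75) × 0.3125 = 0.1953 in².
0.6 F_u A_nv = 27.42 kips; 0.6 F_y A_gv = 31.64 kips → shear rupture governs the shear term.
R_n = 27.42 + 1.0 × 65 × 0.1953 = 40.12 kips.
Allowable strength R_n/Ω = 40.12 / 2 = 20.1 kips.

20.1 kips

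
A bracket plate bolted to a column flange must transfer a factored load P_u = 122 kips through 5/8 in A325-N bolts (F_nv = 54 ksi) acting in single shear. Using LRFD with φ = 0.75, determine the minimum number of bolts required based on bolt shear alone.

10 bolts

A_b = π·0.625²/4 = 0.3068 in².
Per-bolt design strength φR_n = 0.75 × 54 × 0.3068 × 1 = 12.43 kips.
n ≥ 122 / 12.43 = 9.819 → use 10 bolts.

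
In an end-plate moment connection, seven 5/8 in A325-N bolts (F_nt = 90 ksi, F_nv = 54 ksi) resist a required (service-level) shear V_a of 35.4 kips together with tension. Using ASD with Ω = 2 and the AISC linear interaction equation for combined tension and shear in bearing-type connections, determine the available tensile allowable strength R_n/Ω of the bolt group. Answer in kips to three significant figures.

A_b = π·0.625²/4 = 0.3068 in²; f_rv = 35.4 / (7 × 0.3068) = 16.48 ksi.
F'_nt = 1.3 F_nt − (Ω F_nt / F_nv) f_rv = 1.3·90 − (2·90/54)·16.48 = 62.05 ksi, capped at F_nt → F'_nt = 62.05 ksi.
R_n = F'_nt · A_b · n = 62.05 × 0.3068 × 7 = 133.3 kips.
Allowable strength R_n/Ω = 133.3 / 2 = 66.6 kips.

66.6 kips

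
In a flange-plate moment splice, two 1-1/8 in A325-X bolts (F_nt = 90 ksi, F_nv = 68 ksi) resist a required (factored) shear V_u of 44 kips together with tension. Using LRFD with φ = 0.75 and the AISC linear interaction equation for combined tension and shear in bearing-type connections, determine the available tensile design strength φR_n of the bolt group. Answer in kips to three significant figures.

A_b = π·1.125²/4 = 0.994 in²; f_rv = 44 / (2 × 0.994) = 22.13 ksi.
F'_nt = 1.3 F_nt − (F_nt / φF_nv) f_rv = 1.3·90 − (90/(0.75·68))·22.13 = 77.94 ksi, capped at F_nt → F'_nt = 77.94 ksi.
R_n = F'_nt · A_b · n = 77.94 × 0.994 × 2 = 155 kips.
Design strength φR_n = 0.75 × 155 = 116 kips.

116 kips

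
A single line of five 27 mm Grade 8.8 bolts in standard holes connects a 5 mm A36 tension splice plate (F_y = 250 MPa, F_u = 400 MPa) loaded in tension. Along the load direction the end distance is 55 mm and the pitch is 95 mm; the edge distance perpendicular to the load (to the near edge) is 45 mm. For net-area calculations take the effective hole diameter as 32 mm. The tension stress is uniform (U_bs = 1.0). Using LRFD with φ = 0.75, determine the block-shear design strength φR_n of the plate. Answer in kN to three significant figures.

Shear plane L_v = 55 + 4·95 = 435 mm; A_gv = 435 × 5 = 2175 mm².
A_nv = (435 − 4.5·32) × 5 = 1455 mm².
A_nt = (45 − 0.5·32) × 5 = 145 mm².
0.6 F_u A_nv = 349.2 kN; 0.6 F_y A_gv = 326.2 kN → shear yielding governs the shear term.
R_n = 326.2 + 1.0 × 400 × 145 / 1000 = 384.2 kN.
Design strength φR_n = 0.75 × 384.2 = 288 kN.

288 kN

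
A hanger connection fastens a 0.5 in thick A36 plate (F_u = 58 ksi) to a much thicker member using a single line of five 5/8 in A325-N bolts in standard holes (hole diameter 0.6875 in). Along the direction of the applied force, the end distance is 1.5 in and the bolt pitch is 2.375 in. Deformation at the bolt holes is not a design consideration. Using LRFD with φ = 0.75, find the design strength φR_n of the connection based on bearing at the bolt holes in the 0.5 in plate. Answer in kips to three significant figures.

Per bolt r_n = 1.5 l_c t F_u ≤ 3.0 d t F_u; upper limit = 3.0 × 0.625 × 0.5 × 58 = 54.38 kips.
Edge bolt: l_c = 1.5 − 0.6875/2 = 1.156 in → 1.5 × 1.156 × 0.5 × 58 = 50.3 → r_n = 50.3 kips.
Interior bolts: l_c = 2.375 − 0.6875 = 1.688 in → 1.5 × 1.688 × 0.5 × 58 = 73.41 → r_n = 54.38 kips.
R_n = 1 × 50.3 + 4 × 54.38 = 267.8 kips.
Design strength φR_n = 0.75 × 267.8 = 201 kips.

201 kips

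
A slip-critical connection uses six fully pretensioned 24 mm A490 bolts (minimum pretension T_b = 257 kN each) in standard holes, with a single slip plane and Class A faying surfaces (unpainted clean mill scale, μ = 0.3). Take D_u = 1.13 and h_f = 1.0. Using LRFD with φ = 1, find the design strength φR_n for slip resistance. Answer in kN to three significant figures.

R_n = μ · D_u · h_f · T_b · n_s · n_b = 0.3 × 1.13 × 1.0 × 257 × 1 × 6 = 522.7 kN.
Design strength φR_n = 1 × 522.7 = 523 kN.

523 kN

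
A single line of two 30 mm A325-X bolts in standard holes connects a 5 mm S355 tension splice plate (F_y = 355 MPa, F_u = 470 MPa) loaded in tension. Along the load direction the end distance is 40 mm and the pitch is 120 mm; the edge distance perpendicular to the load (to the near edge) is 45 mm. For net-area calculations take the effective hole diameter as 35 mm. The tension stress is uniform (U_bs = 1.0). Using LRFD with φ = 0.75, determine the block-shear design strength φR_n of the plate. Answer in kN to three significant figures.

Shear plane L_v = 40 + 1·120 = 160 mm; A_gv = 160 × 5 = 800 mm².
A_nv = (160 − 1.5·35) × 5 = 537.5 mm².
A_nt = (45 − 0.5·35) × 5 = 137.5 mm².
0.6 F_u A_nv = 151.6 kN; 0.6 F_y A_gv = 170.4 kN → shear rupture governs the shear term.
R_n = 151.6 + 1.0 × 470 × 137.5 / 1000 = 216.2 kN.
Design strength φR_n = 0.75 × 216.2 = 162 kN.

162 kN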